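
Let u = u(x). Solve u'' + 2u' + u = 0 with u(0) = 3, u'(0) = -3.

u = 3*exp(-x)

Characteristic equation r² + 2r + 1 = 0 has discriminant (2)² - 4·(1) = 0, so r = -1 is a repeated root.
Hence u_h = (C1 + C2*x)*exp(-x).
Apply the initial conditions: u(0) = C1 = 3 and u'(0) = C2 - C1 = -3. Solving gives C1 = 3, C2 = 0.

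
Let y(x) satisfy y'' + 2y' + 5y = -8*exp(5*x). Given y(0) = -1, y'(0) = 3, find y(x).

Characteristic equation r² + 2r + 5 = 0 has discriminant (2)² - 4·(5) = -16 < 0, so r = -1 ± 2i.
Hence y_h = C1*cos(2*x)*exp(-x) + C2*exp(-x)*sin(2*x).
Try y_p = A*exp(5*x). Substituting into the equation and dividing by exp(5*x) gives A = -1/5, so y_p = -exp(5*x)/5.
General solution: y = -exp(5*x)/5 + C1*cos(2*x)*exp(-x) + C2*exp(-x)*sin(2*x).
Apply the initial conditions: y(0) = -1/5 + C1 = -1 and y'(0) = -1 - C1 + 2*C2 = 3. Solving gives C1 = -4/5, C2 = 8/5.

y = -exp(5*x)/5 - 4*cos(2*x)*exp(-x)/5 + 8*exp(-x)*sin(2*x)/5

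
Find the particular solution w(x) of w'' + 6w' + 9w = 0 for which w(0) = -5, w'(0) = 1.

Characteristic equation r² + 6r + 9 = 0 has discriminant (6)² - 4·(9) = 0, so r = -3 is a repeated root.
Hence w_h = (C1 + C2*x)*exp(-3*x).
Apply the initial conditions: w(0) = C1 = -5 and w'(0) = C2 - 3*C1 = 1. Solving gives C1 = -5, C2 = -14.

w = -5*exp(-3*x) - 14*x*exp(-3*x)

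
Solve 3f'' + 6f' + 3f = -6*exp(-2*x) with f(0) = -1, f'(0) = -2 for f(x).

Divide through by 3: f'' + 2f' + f = -2*exp(-2*x).
Characteristic equation r² + 2r + 1 = 0 has discriminant (2)² - 4·(1) = 0, so r = -1 is a repeated root.
Hence f_h = (C1 + C2*x)*exp(-x).
Try f_p = A*exp(-2*x). Substituting into the equation and dividing by exp(-2*x) gives A = -2, so f_p = -2*exp(-2*x).
General solution: f = -2*exp(-2*x) + C1*exp(-x) + C2*x*exp(-x).
Apply the initial conditions: f(0) = -2 + C1 = -1 and f'(0) = 4 + C2 - C1 = -2. Solving gives C1 = 1, C2 = -5.

f = -2*exp(-2*x) - 5*x*exp(-x) + exp(-x)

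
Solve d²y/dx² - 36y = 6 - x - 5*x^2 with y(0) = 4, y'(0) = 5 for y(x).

Characteristic equation r² - 36 = 0 factors as (r + 6)(r - 6) = 0, so r = -6, 6.
Hence y_h = C1*exp(-6*x) + C2*exp(6*x).
For the particular solution try y_p = A0 + A1*x + A2*x^2. Substituting and matching coefficients of each power of x gives A0 = -103/648, A1 = 1/36, A2 = 5/36, so y_p = -103/648 + x/36 + 5*x^2/36.
General solution: y = -103/648 + x/36 + 5*x^2/36 + C1*exp(-6*x) + C2*exp(6*x).
Apply the initial conditions: y(0) = -103/648 + C1 + C2 = 4 and y'(0) = 1/36 - 6*C1 + 6*C2 = 5. Solving gives C1 = 1079/648, C2 = 202/81.

y = -103/648 + x/36 + 5*x**2/36 + 202*exp(6*x)/81 + 1079*exp(-6*x)/648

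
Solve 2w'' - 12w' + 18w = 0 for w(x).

w = C1*exp(3*x) + C2*x*exp(3*x)

Divide through by 2: w'' - 6w' + 9w = 0.
Characteristic equation r² - 6r + 9 = 0 has discriminant (-6)² - 4·(9) = 0, so r = 3 is a repeated root.
Hence w_h = (C1 + C2*x)*exp(3*x).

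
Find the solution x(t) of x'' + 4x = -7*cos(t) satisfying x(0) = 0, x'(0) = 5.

x = -7*cos(t)/3 + 5*sin(2*t)/2 + 7*cos(2*t)/3

Characteristic equation r² + 4 = 0 has discriminant (0)² - 4·(4) = -16 < 0, so r = ± 2i.
Hence x_h = C1*cos(2*t) + C2*sin(2*t).
Try x_p = A*cos(t) + B*sin(t). Substituting and equating the coefficients of cos(t) and sin(t) gives A = -7/3, B = 0, so x_p = -7*cos(t)/3.
General solution: x = -7*cos(t)/3 + C1*cos(2*t) + C2*sin(2*t).
Apply the initial conditions: x(0) = -7/3 + C1 = 0 and x'(0) = 2*C2 = 5. Solving gives C1 = 7/3, C2 = 5/2.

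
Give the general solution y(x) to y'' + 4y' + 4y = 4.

y = 1 + C1*exp(-2*x) + C2*x*exp(-2*x)

Characteristic equation r² + 4r + 4 = 0 has discriminant (4)² - 4·(4) = 0, so r = -2 is a repeated root.
Hence y_h = (C1 + C2*x)*exp(-2*x).
For the particular solution try y_p = A0. Substituting and matching coefficients of each power of x gives A0 = 1, so y_p = 1.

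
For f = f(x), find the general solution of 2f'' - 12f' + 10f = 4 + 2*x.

f = 16/25 + x/5 + C1*exp(5*x) + C2*exp(x)

Divide through by 2: f'' - 6f' + 5f = 2 + x.
Characteristic equation r² - 6r + 5 = 0 factors as (r - 5)(r - 1) = 0, so r = 5, 1.
Hence f_h = C1*exp(5*x) + C2*exp(x).
For the particular solution try f_p = A0 + A1*x. Substituting and matching coefficients of each power of x gives A0 = 16/25, A1 = 1/5, so f_p = 16/25 + x/5.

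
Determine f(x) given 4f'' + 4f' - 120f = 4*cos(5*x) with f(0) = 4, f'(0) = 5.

Divide through by 4: f'' + f' - 30f = cos(5*x).
Characteristic equation r² + r - 30 = 0 factors as (r + 6)(r - 5) = 0, so r = -6, 5.
Hence f_h = C1*exp(-6*x) + C2*exp(5*x).
Try f_p = A*cos(5*x) + B*sin(5*x). Substituting and equating the coefficients of cos(5x) and sin(5x) gives A = -11/610, B = 1/610, so f_p = -11*cos(5*x)/610 + sin(5*x)/610.
General solution: f = -11*cos(5*x)/610 + sin(5*x)/610 + C1*exp(-6*x) + C2*exp(5*x).
Apply the initial conditions: f(0) = -11/610 + C1 + C2 = 4 and f'(0) = 1/122 - 6*C1 + 5*C2 = 5. Solving gives C1 = 921/671, C2 = 291/110.

f = -11*cos(5*x)/610 + sin(5*x)/610 + 291*exp(5*x)/110 + 921*exp(-6*x)/671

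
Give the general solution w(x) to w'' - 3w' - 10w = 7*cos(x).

w = -77*cos(x)/130 - 21*sin(x)/130 + C1*exp(5*x) + C2*exp(-2*x)

Characteristic equation r² - 3r - 10 = 0 factors as (r - 5)(r + 2) = 0, so r = 5, -2.
Hence w_h = C1*exp(5*x) + C2*exp(-2*x).
Try w_p = A*cos(x) + B*sin(x). Substituting and equating the coefficients of cos(x) and sin(x) gives A = -77/130, B = -21/130, so w_p = -77*cos(x)/130 - 21*sin(x)/130.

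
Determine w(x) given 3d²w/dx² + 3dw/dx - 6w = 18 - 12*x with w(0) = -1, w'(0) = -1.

Divide through by 3: w'' + w' - 2w = 6 - 4*x.
Characteristic equation r² + r - 2 = 0 factors as (r + 2)(r - 1) = 0, so r = -2, 1.
Hence w_h = C1*exp(-2*x) + C2*exp(x).
For the particular solution try w_p = A0 + A1*x. Substituting and matching coefficients of each power of x gives A0 = -2, A1 = 2, so w_p = -2 + 2*x.
General solution: w = -2 + 2*x + C1*exp(-2*x) + C2*exp(x).
Apply the initial conditions: w(0) = -2 + C1 + C2 = -1 and w'(0) = 2 + C2 - 2*C1 = -1. Solving gives C1 = 4/3, C2 = -1/3.

w = -2 + 2*x - exp(x)/3 + 4*exp(-2*x)/3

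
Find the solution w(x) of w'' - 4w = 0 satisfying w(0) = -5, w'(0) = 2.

Characteristic equation r² - 4 = 0 factors as (r + 2)(r - 2) = 0, so r = -2, 2.
Hence w_h = C1*exp(-2*x) + C2*exp(2*x).
Apply the initial conditions: w(0) = C1 + C2 = -5 and w'(0) = -2*C1 + 2*C2 = 2. Solving gives C1 = -3, C2 = -2.

w = -3*exp(-2*x) - 2*exp(2*x)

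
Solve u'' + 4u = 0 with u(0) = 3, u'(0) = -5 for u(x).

Characteristic equation r² + 4 = 0 has discriminant (0)² - 4·(4) = -16 < 0, so r = ± 2i.
Hence u_h = C1*cos(2*x) + C2*sin(2*x).
Apply the initial conditions: u(0) = C1 = 3 and u'(0) = 2*C2 = -5. Solving gives C1 = 3, C2 = -5/2.

u = 3*cos(2*x) - 5*sin(2*x)/2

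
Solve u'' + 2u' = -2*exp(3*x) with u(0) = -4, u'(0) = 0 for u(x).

Characteristic equation r² + 2r = 0 factors as (r + 2)r = 0, so r = -2, 0.
Hence u_h = C1*exp(-2*x) + C2.
Try u_p = A*exp(3*x). Substituting into the equation and dividing by exp(3*x) gives A = -2/15, so u_p = -2*exp(3*x)/15.
General solution: u = C2 - 2*exp(3*x)/15 + C1*exp(-2*x).
Apply the initial conditions: u(0) = -2/15 + C1 + C2 = -4 and u'(0) = -2/5 - 2*C1 = 0. Solving gives C1 = -1/5, C2 = -11/3.

u = -11/3 - 2*exp(3*x)/15 - exp(-2*x)/5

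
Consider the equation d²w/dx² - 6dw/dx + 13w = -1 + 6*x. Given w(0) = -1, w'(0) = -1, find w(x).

w = 23/169 + 6*x/13 - 192*cos(2*x)*exp(3*x)/169 + 329*exp(3*x)*sin(2*x)/338

Characteristic equation r² - 6r + 13 = 0 has discriminant (-6)² - 4·(13) = -16 < 0, so r = 3 ± 2i.
Hence w_h = C1*cos(2*x)*exp(3*x) + C2*exp(3*x)*sin(2*x).
For the particular solution try w_p = A0 + A1*x. Substituting and matching coefficients of each power of x gives A0 = 23/169, A1 = 6/13, so w_p = 23/169 + 6*x/13.
General solution: w = 23/169 + 6*x/13 + C1*cos(2*x)*exp(3*x) + C2*exp(3*x)*sin(2*x).
Apply the initial conditions: w(0) = 23/169 + C1 = -1 and w'(0) = 6/13 + 2*C2 + 3*C1 = -1. Solving gives C1 = -192/169, C2 = 329/338.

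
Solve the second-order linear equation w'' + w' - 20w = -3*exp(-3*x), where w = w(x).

w = 3*exp(-3*x)/14 + C1*exp(4*x) + C2*exp(-5*x)

Characteristic equation r² + r - 20 = 0 factors as (r - 4)(r + 5) = 0, so r = 4, -5.
Hence w_h = C1*exp(4*x) + C2*exp(-5*x).
Try w_p = A*exp(-3*x). Substituting into the equation and dividing by exp(-3*x) gives A = 3/14, so w_p = 3*exp(-3*x)/14.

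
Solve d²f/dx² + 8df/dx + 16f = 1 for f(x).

Characteristic equation r² + 8r + 16 = 0 has discriminant (8)² - 4·(16) = 0, so r = -4 is a repeated root.
Hence f_h = (C1 + C2*x)*exp(-4*x).
For the particular solution try f_p = A0. Substituting and matching coefficients of each power of x gives A0 = 1/16, so f_p = 1/16.

f = 1/16 + C1*exp(-4*x) + C2*x*exp(-4*x)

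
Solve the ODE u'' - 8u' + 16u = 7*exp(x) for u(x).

Characteristic equation r² - 8r + 16 = 0 has discriminant (-8)² - 4·(16) = 0, so r = 4 is a repeated root.
Hence u_h = (C1 + C2*x)*exp(4*x).
Try u_p = A*exp(x). Substituting into the equation and dividing by exp(x) gives A = 7/9, so u_p = 7*exp(x)/9.

u = 7*exp(x)/9 + C1*exp(4*x) + C2*x*exp(4*x)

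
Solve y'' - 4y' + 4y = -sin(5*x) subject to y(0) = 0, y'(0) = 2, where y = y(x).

y = -20*cos(5*x)/841 + 20*exp(2*x)/841 + 21*sin(5*x)/841 + 53*x*exp(2*x)/29

Characteristic equation r² - 4r + 4 = 0 has discriminant (-4)² - 4·(4) = 0, so r = 2 is a repeated root.
Hence y_h = (C1 + C2*x)*exp(2*x).
Try y_p = A*cos(5*x) + B*sin(5*x). Substituting and equating the coefficients of cos(5x) and sin(5x) gives A = -20/841, B = 21/841, so y_p = -20*cos(5*x)/841 + 21*sin(5*x)/841.
General solution: y = -20*cos(5*x)/841 + 21*sin(5*x)/841 + C1*exp(2*x) + C2*x*exp(2*x).
Apply the initial conditions: y(0) = -20/841 + C1 = 0 and y'(0) = 105/841 + C2 + 2*C1 = 2. Solving gives C1 = 20/841, C2 = 53/29.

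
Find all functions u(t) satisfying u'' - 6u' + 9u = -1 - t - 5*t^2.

Characteristic equation r² - 6r + 9 = 0 has discriminant (-6)² - 4·(9) = 0, so r = 3 is a repeated root.
Hence u_h = (C1 + C2*t)*exp(3*t).
For the particular solution try u_p = A0 + A1*t + A2*t^2. Substituting and matching coefficients of each power of t gives A0 = -5/9, A1 = -23/27, A2 = -5/9, so u_p = -5/9 - 23*t/27 - 5*t^2/9.

u = -5/9 - 23*t/27 - 5*t**2/9 + C1*exp(3*t) + C2*t*exp(3*t)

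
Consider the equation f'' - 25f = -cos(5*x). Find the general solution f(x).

f = cos(5*x)/50 + C1*exp(-5*x) + C2*exp(5*x)

Characteristic equation r² - 25 = 0 factors as (r + 5)(r - 5) = 0, so r = -5, 5.
Hence f_h = C1*exp(-5*x) + C2*exp(5*x).
Try f_p = A*cos(5*x) + B*sin(5*x). Substituting and equating the coefficients of cos(5x) and sin(5x) gives A = 1/50, B = 0, so f_p = cos(5*x)/50.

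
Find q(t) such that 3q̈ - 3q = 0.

q = C1*exp(-t) + C2*exp(t)

Divide through by 3: q'' - q = 0.
Characteristic equation r² - 1 = 0 factors as (r + 1)(r - 1) = 0, so r = -1, 1.
Hence q_h = C1*exp(-t) + C2*exp(t).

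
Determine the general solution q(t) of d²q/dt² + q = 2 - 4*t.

Characteristic equation r² + 1 = 0 has discriminant (0)² - 4·(1) = -4 < 0, so r = ± i.
Hence q_h = C1*cos(t) + C2*sin(t).
For the particular solution try q_p = A0 + A1*t. Substituting and matching coefficients of each power of t gives A0 = 2, A1 = -4, so q_p = 2 - 4*t.

q = 2 - 4*t + C1*cos(t) + C2*sin(t)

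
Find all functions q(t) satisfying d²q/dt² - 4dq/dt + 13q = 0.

Characteristic equation r² - 4r + 13 = 0 has discriminant (-4)² - 4·(13) = -36 < 0, so r = 2 ± 3i.
Hence q_h = C1*cos(3*t)*exp(2*t) + C2*exp(2*t)*sin(3*t).

q = C1*cos(3*t)*exp(2*t) + C2*exp(2*t)*sin(3*t)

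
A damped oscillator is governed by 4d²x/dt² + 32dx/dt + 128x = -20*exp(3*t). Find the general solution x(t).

Divide through by 4: x'' + 8x' + 32x = -5*exp(3*t).
Characteristic equation r² + 8r + 32 = 0 has discriminant (8)² - 4·(32) = -64 < 0, so r = -4 ± 4i.
Hence x_h = C1*cos(4*t)*exp(-4*t) + C2*exp(-4*t)*sin(4*t).
Try x_p = A*exp(3*t). Substituting into the equation and dividing by exp(3*t) gives A = -1/13, so x_p = -exp(3*t)/13.

x = -exp(3*t)/13 + C1*cos(4*t)*exp(-4*t) + C2*exp(-4*t)*sin(4*t)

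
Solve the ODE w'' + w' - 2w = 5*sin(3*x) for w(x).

w = -11*sin(3*x)/26 - 3*cos(3*x)/26 + C1*exp(x) + C2*exp(-2*x)

Characteristic equation r² + r - 2 = 0 factors as (r - 1)(r + 2) = 0, so r = 1, -2.
Hence w_h = C1*exp(x) + C2*exp(-2*x).
Try w_p = A*cos(3*x) + B*sin(3*x). Substituting and equating the coefficients of cos(3x) and sin(3x) gives A = -3/26, B = -11/26, so w_p = -11*sin(3*x)/26 - 3*cos(3*x)/26.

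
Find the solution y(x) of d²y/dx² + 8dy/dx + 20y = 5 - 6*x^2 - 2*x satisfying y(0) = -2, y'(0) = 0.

Characteristic equation r² + 8r + 20 = 0 has discriminant (8)² - 4·(20) = -16 < 0, so r = -4 ± 2i.
Hence y_h = C1*cos(2*x)*exp(-4*x) + C2*exp(-4*x)*sin(2*x).
For the particular solution try y_p = A0 + A1*x + A2*x^2. Substituting and matching coefficients of each power of x gives A0 = 28/125, A1 = 7/50, A2 = -3/10, so y_p = 28/125 - 3*x^2/10 + 7*x/50.
General solution: y = 28/125 - 3*x^2/10 + 7*x/50 + C1*cos(2*x)*exp(-4*x) + C2*exp(-4*x)*sin(2*x).
Apply the initial conditions: y(0) = 28/125 + C1 = -2 and y'(0) = 7/50 - 4*C1 + 2*C2 = 0. Solving gives C1 = -278/125, C2 = -2259/500.

y = 28/125 - 3*x**2/10 + 7*x/50 - 2259*exp(-4*x)*sin(2*x)/500 - 278*cos(2*x)*exp(-4*x)/125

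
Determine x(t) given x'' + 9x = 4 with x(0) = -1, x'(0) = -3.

Characteristic equation r² + 9 = 0 has discriminant (0)² - 4·(9) = -36 < 0, so r = ± 3i.
Hence x_h = C1*cos(3*t) + C2*sin(3*t).
For the particular solution try x_p = A0. Substituting and matching coefficients of each power of t gives A0 = 4/9, so x_p = 4/9.
General solution: x = 4/9 + C1*cos(3*t) + C2*sin(3*t).
Apply the initial conditions: x(0) = 4/9 + C1 = -1 and x'(0) = 3*C2 = -3. Solving gives C1 = -13/9, C2 = -1.

x = 4/9 - sin(3*t) - 13*cos(3*t)/9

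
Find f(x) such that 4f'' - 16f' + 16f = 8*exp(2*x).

Divide through by 4: f'' - 4f' + 4f = 2*exp(2*x).
Characteristic equation r² - 4r + 4 = 0 has discriminant (-4)² - 4·(4) = 0, so r = 2 is a repeated root.
Hence f_h = (C1 + C2*x)*exp(2*x).
Since exp(2*x) solves the homogeneous equation (r = 2 is a root of multiplicity 2), multiply the trial by x^2. Try f_p = A*x^2*exp(2*x). Substituting into the equation and dividing by exp(2*x) gives A = 1, so f_p = x^2*exp(2*x).

f = C1*exp(2*x) + x**2*exp(2*x) + C2*x*exp(2*x)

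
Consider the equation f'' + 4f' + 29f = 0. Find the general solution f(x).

f = C1*cos(5*x)*exp(-2*x) + C2*exp(-2*x)*sin(5*x)

Characteristic equation r² + 4r + 29 = 0 has discriminant (4)² - 4·(29) = -100 < 0, so r = -2 ± 5i.
Hence f_h = C1*cos(5*x)*exp(-2*x) + C2*exp(-2*x)*sin(5*x).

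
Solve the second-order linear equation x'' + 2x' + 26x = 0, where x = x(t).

Characteristic equation r² + 2r + 26 = 0 has discriminant (2)² - 4·(26) = -100 < 0, so r = -1 ± 5i.
Hence x_h = C1*cos(5*t)*exp(-t) + C2*exp(-t)*sin(5*t).

x = C1*cos(5*t)*exp(-t) + C2*exp(-t)*sin(5*t)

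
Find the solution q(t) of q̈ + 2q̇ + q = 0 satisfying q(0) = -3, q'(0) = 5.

Characteristic equation r² + 2r + 1 = 0 has discriminant (2)² - 4·(1) = 0, so r = -1 is a repeated root.
Hence q_h = (C1 + C2*t)*exp(-t).
Apply the initial conditions: q(0) = C1 = -3 and q'(0) = C2 - C1 = 5. Solving gives C1 = -3, C2 = 2.

q = -3*exp(-t) + 2*t*exp(-t)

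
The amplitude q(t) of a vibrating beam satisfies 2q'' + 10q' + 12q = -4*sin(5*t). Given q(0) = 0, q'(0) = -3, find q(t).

q = -97*exp(-2*t)/29 + 19*sin(5*t)/493 + 25*cos(5*t)/493 + 56*exp(-3*t)/17

Divide through by 2: q'' + 5q' + 6q = -2*sin(5*t).
Characteristic equation r² + 5r + 6 = 0 factors as (r + 2)(r + 3) = 0, so r = -2, -3.
Hence q_h = C1*exp(-2*t) + C2*exp(-3*t).
Try q_p = A*cos(5*t) + B*sin(5*t). Substituting and equating the coefficients of cos(5t) and sin(5t) gives A = 25/493, B = 19/493, so q_p = 19*sin(5*t)/493 + 25*cos(5*t)/493.
General solution: q = 19*sin(5*t)/493 + 25*cos(5*t)/493 + C1*exp(-2*t) + C2*exp(-3*t).
Apply the initial conditions: q(0) = 25/493 + C1 + C2 = 0 and q'(0) = 95/493 - 3*C2 - 2*C1 = -3. Solving gives C1 = -97/29, C2 = 56/17.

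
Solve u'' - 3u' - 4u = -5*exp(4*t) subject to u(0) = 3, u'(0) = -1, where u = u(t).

u = 3*exp(4*t)/5 + 12*exp(-t)/5 - t*exp(4*t)

Characteristic equation r² - 3r - 4 = 0 factors as (r - 4)(r + 1) = 0, so r = 4, -1.
Hence u_h = C1*exp(4*t) + C2*exp(-t).
Since exp(4*t) solves the homogeneous equation (r = 4 is a root of multiplicity 1), multiply the trial by t. Try u_p = A*t*exp(4*t). Substituting into the equation and dividing by exp(4*t) gives A = -1, so u_p = -t*exp(4*t).
General solution: u = C1*exp(4*t) + C2*exp(-t) - t*exp(4*t).
Apply the initial conditions: u(0) = C1 + C2 = 3 and u'(0) = -1 - C2 + 4*C1 = -1. Solving gives C1 = 3/5, C2 = 12/5.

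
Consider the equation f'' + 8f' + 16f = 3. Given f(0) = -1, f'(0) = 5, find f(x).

Characteristic equation r² + 8r + 16 = 0 has discriminant (8)² - 4·(16) = 0, so r = -4 is a repeated root.
Hence f_h = (C1 + C2*x)*exp(-4*x).
For the particular solution try f_p = A0. Substituting and matching coefficients of each power of x gives A0 = 3/16, so f_p = 3/16.
General solution: f = 3/16 + C1*exp(-4*x) + C2*x*exp(-4*x).
Apply the initial conditions: f(0) = 3/16 + C1 = -1 and f'(0) = C2 - 4*C1 = 5. Solving gives C1 = -19/16, C2 = 1/4.

f = 3/16 - 19*exp(-4*x)/16 + x*exp(-4*x)/4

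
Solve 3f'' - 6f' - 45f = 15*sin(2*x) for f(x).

f = -95*sin(2*x)/377 + 20*cos(2*x)/377 + C1*exp(-3*x) + C2*exp(5*x)

Divide through by 3: f'' - 2f' - 15f = 5*sin(2*x).
Characteristic equation r² - 2r - 15 = 0 factors as (r + 3)(r - 5) = 0, so r = -3, 5.
Hence f_h = C1*exp(-3*x) + C2*exp(5*x).
Try f_p = A*cos(2*x) + B*sin(2*x). Substituting and equating the coefficients of cos(2x) and sin(2x) gives A = 20/377, B = -95/377, so f_p = -95*sin(2*x)/377 + 20*cos(2*x)/377.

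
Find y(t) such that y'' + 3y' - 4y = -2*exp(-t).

y = exp(-t)/3 + C1*exp(t) + C2*exp(-4*t)

Characteristic equation r² + 3r - 4 = 0 factors as (r - 1)(r + 4) = 0, so r = 1, -4.
Hence y_h = C1*exp(t) + C2*exp(-4*t).
Try y_p = A*exp(-t). Substituting into the equation and dividing by exp(-t) gives A = 1/3, so y_p = exp(-t)/3.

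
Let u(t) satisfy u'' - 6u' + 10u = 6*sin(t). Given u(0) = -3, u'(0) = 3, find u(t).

u = 4*cos(t)/13 + 6*sin(t)/13 - 43*cos(t)*exp(3*t)/13 + 162*exp(3*t)*sin(t)/13

Characteristic equation r² - 6r + 10 = 0 has discriminant (-6)² - 4·(10) = -4 < 0, so r = 3 ± i.
Hence u_h = C1*cos(t)*exp(3*t) + C2*exp(3*t)*sin(t).
Try u_p = A*cos(t) + B*sin(t). Substituting and equating the coefficients of cos(t) and sin(t) gives A = 4/13, B = 6/13, so u_p = 4*cos(t)/13 + 6*sin(t)/13.
General solution: u = 4*cos(t)/13 + 6*sin(t)/13 + C1*cos(t)*exp(3*t) + C2*exp(3*t)*sin(t).
Apply the initial conditions: u(0) = 4/13 + C1 = -3 and u'(0) = 6/13 + C2 + 3*C1 = 3. Solving gives C1 = -43/13, C2 = 162/13.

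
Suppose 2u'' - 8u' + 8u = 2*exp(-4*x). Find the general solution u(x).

Divide through by 2: u'' - 4u' + 4u = exp(-4*x).
Characteristic equation r² - 4r + 4 = 0 has discriminant (-4)² - 4·(4) = 0, so r = 2 is a repeated root.
Hence u_h = (C1 + C2*x)*exp(2*x).
Try u_p = A*exp(-4*x). Substituting into the equation and dividing by exp(-4*x) gives A = 1/36, so u_p = exp(-4*x)/36.

u = exp(-4*x)/36 + C1*exp(2*x) + C2*x*exp(2*x)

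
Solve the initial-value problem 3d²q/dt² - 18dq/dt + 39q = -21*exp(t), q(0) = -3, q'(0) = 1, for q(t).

Divide through by 3: q'' - 6q' + 13q = -7*exp(t).
Characteristic equation r² - 6r + 13 = 0 has discriminant (-6)² - 4·(13) = -16 < 0, so r = 3 ± 2i.
Hence q_h = C1*cos(2*t)*exp(3*t) + C2*exp(3*t)*sin(2*t).
Try q_p = A*exp(t). Substituting into the equation and dividing by exp(t) gives A = -7/8, so q_p = -7*exp(t)/8.
General solution: q = -7*exp(t)/8 + C1*cos(2*t)*exp(3*t) + C2*exp(3*t)*sin(2*t).
Apply the initial conditions: q(0) = -7/8 + C1 = -3 and q'(0) = -7/8 + 2*C2 + 3*C1 = 1. Solving gives C1 = -17/8, C2 = 33/8.

q = -7*exp(t)/8 - 17*cos(2*t)*exp(3*t)/8 + 33*exp(3*t)*sin(2*t)/8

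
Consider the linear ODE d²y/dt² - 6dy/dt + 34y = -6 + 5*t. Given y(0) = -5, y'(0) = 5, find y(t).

Characteristic equation r² - 6r + 34 = 0 has discriminant (-6)² - 4·(34) = -100 < 0, so r = 3 ± 5i.
Hence y_h = C1*cos(5*t)*exp(3*t) + C2*exp(3*t)*sin(5*t).
For the particular solution try y_p = A0 + A1*t. Substituting and matching coefficients of each power of t gives A0 = -87/578, A1 = 5/34, so y_p = -87/578 + 5*t/34.
General solution: y = -87/578 + 5*t/34 + C1*cos(5*t)*exp(3*t) + C2*exp(3*t)*sin(5*t).
Apply the initial conditions: y(0) = -87/578 + C1 = -5 and y'(0) = 5/34 + 3*C1 + 5*C2 = 5. Solving gives C1 = -2803/578, C2 = 5607/1445.

y = -87/578 + 5*t/34 - 2803*cos(5*t)*exp(3*t)/578 + 5607*exp(3*t)*sin(5*t)/1445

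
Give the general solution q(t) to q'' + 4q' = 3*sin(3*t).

q = C2 - 4*cos(3*t)/25 - 3*sin(3*t)/25 + C1*exp(-4*t)

Characteristic equation r² + 4r = 0 factors as (r + 4)r = 0, so r = -4, 0.
Hence q_h = C1*exp(-4*t) + C2.
Try q_p = A*cos(3*t) + B*sin(3*t). Substituting and equating the coefficients of cos(3t) and sin(3t) gives A = -4/25, B = -3/25, so q_p = -4*cos(3*t)/25 - 3*sin(3*t)/25.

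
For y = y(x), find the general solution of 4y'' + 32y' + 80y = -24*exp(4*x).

Divide through by 4: y'' + 8y' + 20y = -6*exp(4*x).
Characteristic equation r² + 8r + 20 = 0 has discriminant (8)² - 4·(20) = -16 < 0, so r = -4 ± 2i.
Hence y_h = C1*cos(2*x)*exp(-4*x) + C2*exp(-4*x)*sin(2*x).
Try y_p = A*exp(4*x). Substituting into the equation and dividing by exp(4*x) gives A = -3/34, so y_p = -3*exp(4*x)/34.

y = -3*exp(4*x)/34 + C1*cos(2*x)*exp(-4*x) + C2*exp(-4*x)*sin(2*x)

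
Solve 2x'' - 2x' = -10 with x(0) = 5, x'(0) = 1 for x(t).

x = 9 - 4*exp(t) + 5*t

Divide through by 2: x'' - x' = -5.
Characteristic equation r² - r = 0 factors as (r - 1)r = 0, so r = 1, 0.
Hence x_h = C1*exp(t) + C2.
Since 1 solves the homogeneous equation (r = 0 is a root of multiplicity 1), multiply the trial by t. Try x_p = A*t. Substituting into the equation and dividing by 1 gives A = 5, so x_p = 5*t.
General solution: x = C2 + 5*t + C1*exp(t).
Apply the initial conditions: x(0) = C1 + C2 = 5 and x'(0) = 5 + C1 = 1. Solving gives C1 = -4, C2 = 9.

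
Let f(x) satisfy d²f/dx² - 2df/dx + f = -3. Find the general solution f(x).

f = -3 + C1*exp(x) + C2*x*exp(x)

Characteristic equation r² - 2r + 1 = 0 has discriminant (-2)² - 4·(1) = 0, so r = 1 is a repeated root.
Hence f_h = (C1 + C2*x)*exp(x).
For the particular solution try f_p = A0. Substituting and matching coefficients of each power of x gives A0 = -3, so f_p = -3.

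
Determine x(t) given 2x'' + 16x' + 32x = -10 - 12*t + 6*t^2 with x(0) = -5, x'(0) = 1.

Divide through by 2: x'' + 8x' + 16x = -5 - 6*t + 3*t^2.
Characteristic equation r² + 8r + 16 = 0 has discriminant (8)² - 4·(16) = 0, so r = -4 is a repeated root.
Hence x_h = (C1 + C2*t)*exp(-4*t).
For the particular solution try x_p = A0 + A1*t + A2*t^2. Substituting and matching coefficients of each power of t gives A0 = -7/128, A1 = -9/16, A2 = 3/16, so x_p = -7/128 - 9*t/16 + 3*t^2/16.
General solution: x = -7/128 - 9*t/16 + 3*t^2/16 + C1*exp(-4*t) + C2*t*exp(-4*t).
Apply the initial conditions: x(0) = -7/128 + C1 = -5 and x'(0) = -9/16 + C2 - 4*C1 = 1. Solving gives C1 = -633/128, C2 = -583/32.

x = -7/128 - 633*exp(-4*t)/128 - 9*t/16 + 3*t**2/16 - 583*t*exp(-4*t)/32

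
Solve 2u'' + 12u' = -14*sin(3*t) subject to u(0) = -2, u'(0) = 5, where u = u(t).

u = -14/9 - 34*exp(-6*t)/45 + 7*sin(3*t)/45 + 14*cos(3*t)/45

Divide through by 2: u'' + 6u' = -7*sin(3*t).
Characteristic equation r² + 6r = 0 factors as (r + 6)r = 0, so r = -6, 0.
Hence u_h = C1*exp(-6*t) + C2.
Try u_p = A*cos(3*t) + B*sin(3*t). Substituting and equating the coefficients of cos(3t) and sin(3t) gives A = 14/45, B = 7/45, so u_p = 7*sin(3*t)/45 + 14*cos(3*t)/45.
General solution: u = C2 + 7*sin(3*t)/45 + 14*cos(3*t)/45 + C1*exp(-6*t).
Apply the initial conditions: u(0) = 14/45 + C1 + C2 = -2 and u'(0) = 7/15 - 6*C1 = 5. Solving gives C1 = -34/45, C2 = -14/9.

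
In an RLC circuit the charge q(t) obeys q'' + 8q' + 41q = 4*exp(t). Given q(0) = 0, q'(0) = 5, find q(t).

q = 2*exp(t)/25 - 2*cos(5*t)*exp(-4*t)/25 + 23*exp(-4*t)*sin(5*t)/25

Characteristic equation r² + 8r + 41 = 0 has discriminant (8)² - 4·(41) = -100 < 0, so r = -4 ± 5i.
Hence q_h = C1*cos(5*t)*exp(-4*t) + C2*exp(-4*t)*sin(5*t).
Try q_p = A*exp(t). Substituting into the equation and dividing by exp(t) gives A = 2/25, so q_p = 2*exp(t)/25.
General solution: q = 2*exp(t)/25 + C1*cos(5*t)*exp(-4*t) + C2*exp(-4*t)*sin(5*t).
Apply the initial conditions: q(0) = 2/25 + C1 = 0 and q'(0) = 2/25 - 4*C1 + 5*C2 = 5. Solving gives C1 = -2/25, C2 = 23/25.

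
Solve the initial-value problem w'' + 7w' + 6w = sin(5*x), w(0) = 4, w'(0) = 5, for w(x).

w = -554*exp(-6*x)/305 - 35*cos(5*x)/1586 - 19*sin(5*x)/1586 + 759*exp(-x)/130

Characteristic equation r² + 7r + 6 = 0 factors as (r + 1)(r + 6) = 0, so r = -1, -6.
Hence w_h = C1*exp(-x) + C2*exp(-6*x).
Try w_p = A*cos(5*x) + B*sin(5*x). Substituting and equating the coefficients of cos(5x) and sin(5x) gives A = -35/1586, B = -19/1586, so w_p = -35*cos(5*x)/1586 - 19*sin(5*x)/1586.
General solution: w = -35*cos(5*x)/1586 - 19*sin(5*x)/1586 + C1*exp(-x) + C2*exp(-6*x).
Apply the initial conditions: w(0) = -35/1586 + C1 + C2 = 4 and w'(0) = -95/1586 - C1 - 6*C2 = 5. Solving gives C1 = 759/130, C2 = -554/305.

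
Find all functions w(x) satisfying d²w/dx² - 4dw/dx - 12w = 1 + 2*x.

w = -1/36 - x/6 + C1*exp(-2*x) + C2*exp(6*x)

Characteristic equation r² - 4r - 12 = 0 factors as (r + 2)(r - 6) = 0, so r = -2, 6.
Hence w_h = C1*exp(-2*x) + C2*exp(6*x).
For the particular solution try w_p = A0 + A1*x. Substituting and matching coefficients of each power of x gives A0 = -1/36, A1 = -1/6, so w_p = -1/36 - x/6.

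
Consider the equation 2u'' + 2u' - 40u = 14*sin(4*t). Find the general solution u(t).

Divide through by 2: u'' + u' - 20u = 7*sin(4*t).
Characteristic equation r² + r - 20 = 0 factors as (r - 4)(r + 5) = 0, so r = 4, -5.
Hence u_h = C1*exp(4*t) + C2*exp(-5*t).
Try u_p = A*cos(4*t) + B*sin(4*t). Substituting and equating the coefficients of cos(4t) and sin(4t) gives A = -7/328, B = -63/328, so u_p = -63*sin(4*t)/328 - 7*cos(4*t)/328.

u = -63*sin(4*t)/328 - 7*cos(4*t)/328 + C1*exp(4*t) + C2*exp(-5*t)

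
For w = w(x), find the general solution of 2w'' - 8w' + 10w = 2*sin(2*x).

Divide through by 2: w'' - 4w' + 5w = sin(2*x).
Characteristic equation r² - 4r + 5 = 0 has discriminant (-4)² - 4·(5) = -4 < 0, so r = 2 ± i.
Hence w_h = C1*cos(x)*exp(2*x) + C2*exp(2*x)*sin(x).
Try w_p = A*cos(2*x) + B*sin(2*x). Substituting and equating the coefficients of cos(2x) and sin(2x) gives A = 8/65, B = 1/65, so w_p = sin(2*x)/65 + 8*cos(2*x)/65.

w = sin(2*x)/65 + 8*cos(2*x)/65 + C1*cos(x)*exp(2*x) + C2*exp(2*x)*sin(x)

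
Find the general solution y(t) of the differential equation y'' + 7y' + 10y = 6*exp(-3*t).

Characteristic equation r² + 7r + 10 = 0 factors as (r + 2)(r + 5) = 0, so r = -2, -5.
Hence y_h = C1*exp(-2*t) + C2*exp(-5*t).
Try y_p = A*exp(-3*t). Substituting into the equation and dividing by exp(-3*t) gives A = -3, so y_p = -3*exp(-3*t).

y = -3*exp(-3*t) + C1*exp(-2*t) + C2*exp(-5*t)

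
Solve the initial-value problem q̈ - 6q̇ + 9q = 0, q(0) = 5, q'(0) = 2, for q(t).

Characteristic equation r² - 6r + 9 = 0 has discriminant (-6)² - 4·(9) = 0, so r = 3 is a repeated root.
Hence q_h = (C1 + C2*t)*exp(3*t).
Apply the initial conditions: q(0) = C1 = 5 and q'(0) = C2 + 3*C1 = 2. Solving gives C1 = 5, C2 = -13.

q = 5*exp(3*t) - 13*t*exp(3*t)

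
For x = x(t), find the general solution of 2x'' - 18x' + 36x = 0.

Divide through by 2: x'' - 9x' + 18x = 0.
Characteristic equation r² - 9r + 18 = 0 factors as (r - 6)(r - 3) = 0, so r = 6, 3.
Hence x_h = C1*exp(6*t) + C2*exp(3*t).

x = C1*exp(6*t) + C2*exp(3*t)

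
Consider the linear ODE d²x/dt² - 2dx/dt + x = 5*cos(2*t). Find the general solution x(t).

x = -4*sin(2*t)/5 - 3*cos(2*t)/5 + C1*exp(t) + C2*t*exp(t)

Characteristic equation r² - 2r + 1 = 0 has discriminant (-2)² - 4·(1) = 0, so r = 1 is a repeated root.
Hence x_h = (C1 + C2*t)*exp(t).
Try x_p = A*cos(2*t) + B*sin(2*t). Substituting and equating the coefficients of cos(2t) and sin(2t) gives A = -3/5, B = -4/5, so x_p = -4*sin(2*t)/5 - 3*cos(2*t)/5.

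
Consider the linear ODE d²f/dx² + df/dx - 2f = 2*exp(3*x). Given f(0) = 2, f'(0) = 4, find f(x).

Characteristic equation r² + r - 2 = 0 factors as (r + 2)(r - 1) = 0, so r = -2, 1.
Hence f_h = C1*exp(-2*x) + C2*exp(x).
Try f_p = A*exp(3*x). Substituting into the equation and dividing by exp(3*x) gives A = 1/5, so f_p = exp(3*x)/5.
General solution: f = exp(3*x)/5 + C1*exp(-2*x) + C2*exp(x).
Apply the initial conditions: f(0) = 1/5 + C1 + C2 = 2 and f'(0) = 3/5 + C2 - 2*C1 = 4. Solving gives C1 = -8/15, C2 = 7/3.

f = -8*exp(-2*x)/15 + exp(3*x)/5 + 7*exp(x)/3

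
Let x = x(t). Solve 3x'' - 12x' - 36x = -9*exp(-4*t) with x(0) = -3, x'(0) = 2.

Divide through by 3: x'' - 4x' - 12x = -3*exp(-4*t).
Characteristic equation r² - 4r - 12 = 0 factors as (r + 2)(r - 6) = 0, so r = -2, 6.
Hence x_h = C1*exp(-2*t) + C2*exp(6*t).
Try x_p = A*exp(-4*t). Substituting into the equation and dividing by exp(-4*t) gives A = -3/20, so x_p = -3*exp(-4*t)/20.
General solution: x = -3*exp(-4*t)/20 + C1*exp(-2*t) + C2*exp(6*t).
Apply the initial conditions: x(0) = -3/20 + C1 + C2 = -3 and x'(0) = 3/5 - 2*C1 + 6*C2 = 2. Solving gives C1 = -37/16, C2 = -43/80.

x = -43*exp(6*t)/80 - 37*exp(-2*t)/16 - 3*exp(-4*t)/20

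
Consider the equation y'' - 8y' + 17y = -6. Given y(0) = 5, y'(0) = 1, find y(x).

Characteristic equation r² - 8r + 17 = 0 has discriminant (-8)² - 4·(17) = -4 < 0, so r = 4 ± i.
Hence y_h = C1*cos(x)*exp(4*x) + C2*exp(4*x)*sin(x).
For the particular solution try y_p = A0. Substituting and matching coefficients of each power of x gives A0 = -6/17, so y_p = -6/17.
General solution: y = -6/17 + C1*cos(x)*exp(4*x) + C2*exp(4*x)*sin(x).
Apply the initial conditions: y(0) = -6/17 + C1 = 5 and y'(0) = C2 + 4*C1 = 1. Solving gives C1 = 91/17, C2 = -347/17.

y = -6/17 - 347*exp(4*x)*sin(x)/17 + 91*cos(x)*exp(4*x)/17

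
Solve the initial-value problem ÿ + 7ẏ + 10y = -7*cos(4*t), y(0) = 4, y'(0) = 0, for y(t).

y = -121*exp(-5*t)/41 - 49*sin(4*t)/205 + 21*cos(4*t)/410 + 69*exp(-2*t)/10

Characteristic equation r² + 7r + 10 = 0 factors as (r + 2)(r + 5) = 0, so r = -2, -5.
Hence y_h = C1*exp(-2*t) + C2*exp(-5*t).
Try y_p = A*cos(4*t) + B*sin(4*t). Substituting and equating the coefficients of cos(4t) and sin(4t) gives A = 21/410, B = -49/205, so y_p = -49*sin(4*t)/205 + 21*cos(4*t)/410.
General solution: y = -49*sin(4*t)/205 + 21*cos(4*t)/410 + C1*exp(-2*t) + C2*exp(-5*t).
Apply the initial conditions: y(0) = 21/410 + C1 + C2 = 4 and y'(0) = -196/205 - 5*C2 - 2*C1 = 0. Solving gives C1 = 69/10, C2 = -121/41.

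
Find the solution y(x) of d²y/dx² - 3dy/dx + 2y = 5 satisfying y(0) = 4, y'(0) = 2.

y = 5/2 + exp(2*x)/2 + exp(x)

Characteristic equation r² - 3r + 2 = 0 factors as (r - 1)(r - 2) = 0, so r = 1, 2.
Hence y_h = C1*exp(x) + C2*exp(2*x).
For the particular solution try y_p = A0. Substituting and matching coefficients of each power of x gives A0 = 5/2, so y_p = 5/2.
General solution: y = 5/2 + C1*exp(x) + C2*exp(2*x).
Apply the initial conditions: y(0) = 5/2 + C1 + C2 = 4 and y'(0) = C1 + 2*C2 = 2. Solving gives C1 = 1, C2 = 1/2.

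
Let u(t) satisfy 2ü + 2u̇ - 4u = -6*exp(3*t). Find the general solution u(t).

Divide through by 2: u'' + u' - 2u = -3*exp(3*t).
Characteristic equation r² + r - 2 = 0 factors as (r - 1)(r + 2) = 0, so r = 1, -2.
Hence u_h = C1*exp(t) + C2*exp(-2*t).
Try u_p = A*exp(3*t). Substituting into the equation and dividing by exp(3*t) gives A = -3/10, so u_p = -3*exp(3*t)/10.

u = -3*exp(3*t)/10 + C1*exp(t) + C2*exp(-2*t)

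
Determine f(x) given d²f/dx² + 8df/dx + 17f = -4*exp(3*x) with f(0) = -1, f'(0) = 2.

f = -2*exp(3*x)/25 - 36*exp(-4*x)*sin(x)/25 - 23*cos(x)*exp(-4*x)/25

Characteristic equation r² + 8r + 17 = 0 has discriminant (8)² - 4·(17) = -4 < 0, so r = -4 ± i.
Hence f_h = C1*cos(x)*exp(-4*x) + C2*exp(-4*x)*sin(x).
Try f_p = A*exp(3*x). Substituting into the equation and dividing by exp(3*x) gives A = -2/25, so f_p = -2*exp(3*x)/25.
General solution: f = -2*exp(3*x)/25 + C1*cos(x)*exp(-4*x) + C2*exp(-4*x)*sin(x).
Apply the initial conditions: f(0) = -2/25 + C1 = -1 and f'(0) = -6/25 + C2 - 4*C1 = 2. Solving gives C1 = -23/25, C2 = -36/25.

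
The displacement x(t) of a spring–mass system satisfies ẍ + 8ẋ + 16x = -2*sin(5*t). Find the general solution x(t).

x = 18*sin(5*t)/1681 + 80*cos(5*t)/1681 + C1*exp(-4*t) + C2*t*exp(-4*t)

Characteristic equation r² + 8r + 16 = 0 has discriminant (8)² - 4·(16) = 0, so r = -4 is a repeated root.
Hence x_h = (C1 + C2*t)*exp(-4*t).
Try x_p = A*cos(5*t) + B*sin(5*t). Substituting and equating the coefficients of cos(5t) and sin(5t) gives A = 80/1681, B = 18/1681, so x_p = 18*sin(5*t)/1681 + 80*cos(5*t)/1681.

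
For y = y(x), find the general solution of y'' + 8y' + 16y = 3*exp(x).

Characteristic equation r² + 8r + 16 = 0 has discriminant (8)² - 4·(16) = 0, so r = -4 is a repeated root.
Hence y_h = (C1 + C2*x)*exp(-4*x).
Try y_p = A*exp(x). Substituting into the equation and dividing by exp(x) gives A = 3/25, so y_p = 3*exp(x)/25.

y = 3*exp(x)/25 + C1*exp(-4*x) + C2*x*exp(-4*x)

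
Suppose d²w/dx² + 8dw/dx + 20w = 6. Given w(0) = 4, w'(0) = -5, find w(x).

w = 3/10 + 37*cos(2*x)*exp(-4*x)/10 + 49*exp(-4*x)*sin(2*x)/10

Characteristic equation r² + 8r + 20 = 0 has discriminant (8)² - 4·(20) = -16 < 0, so r = -4 ± 2i.
Hence w_h = C1*cos(2*x)*exp(-4*x) + C2*exp(-4*x)*sin(2*x).
For the particular solution try w_p = A0. Substituting and matching coefficients of each power of x gives A0 = 3/10, so w_p = 3/10.
General solution: w = 3/10 + C1*cos(2*x)*exp(-4*x) + C2*exp(-4*x)*sin(2*x).
Apply the initial conditions: w(0) = 3/10 + C1 = 4 and w'(0) = -4*C1 + 2*C2 = -5. Solving gives C1 = 37/10, C2 = 49/10.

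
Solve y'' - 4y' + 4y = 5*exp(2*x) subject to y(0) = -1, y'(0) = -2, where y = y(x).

y = -exp(2*x) + 5*x**2*exp(2*x)/2

Characteristic equation r² - 4r + 4 = 0 has discriminant (-4)² - 4·(4) = 0, so r = 2 is a repeated root.
Hence y_h = (C1 + C2*x)*exp(2*x).
Since exp(2*x) solves the homogeneous equation (r = 2 is a root of multiplicity 2), multiply the trial by x^2. Try y_p = A*x^2*exp(2*x). Substituting into the equation and dividing by exp(2*x) gives A = 5/2, so y_p = 5*x^2*exp(2*x)/2.
General solution: y = C1*exp(2*x) + 5*x^2*exp(2*x)/2 + C2*x*exp(2*x).
Apply the initial conditions: y(0) = C1 = -1 and y'(0) = C2 + 2*C1 = -2. Solving gives C1 = -1, C2 = 0.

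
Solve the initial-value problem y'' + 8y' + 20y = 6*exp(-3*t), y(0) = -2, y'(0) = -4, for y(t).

y = 6*exp(-3*t)/5 - 33*exp(-4*t)*sin(2*t)/5 - 16*cos(2*t)*exp(-4*t)/5

Characteristic equation r² + 8r + 20 = 0 has discriminant (8)² - 4·(20) = -16 < 0, so r = -4 ± 2i.
Hence y_h = C1*cos(2*t)*exp(-4*t) + C2*exp(-4*t)*sin(2*t).
Try y_p = A*exp(-3*t). Substituting into the equation and dividing by exp(-3*t) gives A = 6/5, so y_p = 6*exp(-3*t)/5.
General solution: y = 6*exp(-3*t)/5 + C1*cos(2*t)*exp(-4*t) + C2*exp(-4*t)*sin(2*t).
Apply the initial conditions: y(0) = 6/5 + C1 = -2 and y'(0) = -18/5 - 4*C1 + 2*C2 = -4. Solving gives C1 = -16/5, C2 = -33/5.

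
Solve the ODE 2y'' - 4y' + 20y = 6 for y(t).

y = 3/10 + C1*cos(3*t)*exp(t) + C2*exp(t)*sin(3*t)

Divide through by 2: y'' - 2y' + 10y = 3.
Characteristic equation r² - 2r + 10 = 0 has discriminant (-2)² - 4·(10) = -36 < 0, so r = 1 ± 3i.
Hence y_h = C1*cos(3*t)*exp(t) + C2*exp(t)*sin(3*t).
For the particular solution try y_p = A0. Substituting and matching coefficients of each power of t gives A0 = 3/10, so y_p = 3/10.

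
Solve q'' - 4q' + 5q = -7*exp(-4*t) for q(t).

Characteristic equation r² - 4r + 5 = 0 has discriminant (-4)² - 4·(5) = -4 < 0, so r = 2 ± i.
Hence q_h = C1*cos(t)*exp(2*t) + C2*exp(2*t)*sin(t).
Try q_p = A*exp(-4*t). Substituting into the equation and dividing by exp(-4*t) gives A = -7/37, so q_p = -7*exp(-4*t)/37.

q = -7*exp(-4*t)/37 + C1*cos(t)*exp(2*t) + C2*exp(2*t)*sin(t)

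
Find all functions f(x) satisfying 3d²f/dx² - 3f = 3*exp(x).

Divide through by 3: f'' - f = exp(x).
Characteristic equation r² - 1 = 0 factors as (r - 1)(r + 1) = 0, so r = 1, -1.
Hence f_h = C1*exp(x) + C2*exp(-x).
Since exp(x) solves the homogeneous equation (r = 1 is a root of multiplicity 1), multiply the trial by x. Try f_p = A*x*exp(x). Substituting into the equation and dividing by exp(x) gives A = 1/2, so f_p = x*exp(x)/2.

f = C1*exp(x) + C2*exp(-x) + x*exp(x)/2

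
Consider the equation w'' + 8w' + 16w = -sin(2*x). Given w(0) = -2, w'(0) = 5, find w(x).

Characteristic equation r² + 8r + 16 = 0 has discriminant (8)² - 4·(16) = 0, so r = -4 is a repeated root.
Hence w_h = (C1 + C2*x)*exp(-4*x).
Try w_p = A*cos(2*x) + B*sin(2*x). Substituting and equating the coefficients of cos(2x) and sin(2x) gives A = 1/25, B = -3/100, so w_p = -3*sin(2*x)/100 + cos(2*x)/25.
General solution: w = -3*sin(2*x)/100 + cos(2*x)/25 + C1*exp(-4*x) + C2*x*exp(-4*x).
Apply the initial conditions: w(0) = 1/25 + C1 = -2 and w'(0) = -3/50 + C2 - 4*C1 = 5. Solving gives C1 = -51/25, C2 = -31/10.

w = -51*exp(-4*x)/25 - 3*sin(2*x)/100 + cos(2*x)/25 - 31*x*exp(-4*x)/10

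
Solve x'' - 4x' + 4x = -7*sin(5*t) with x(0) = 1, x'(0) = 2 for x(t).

x = -140*cos(5*t)/841 + 147*sin(5*t)/841 + 981*exp(2*t)/841 - 35*t*exp(2*t)/29

Characteristic equation r² - 4r + 4 = 0 has discriminant (-4)² - 4·(4) = 0, so r = 2 is a repeated root.
Hence x_h = (C1 + C2*t)*exp(2*t).
Try x_p = A*cos(5*t) + B*sin(5*t). Substituting and equating the coefficients of cos(5t) and sin(5t) gives A = -140/841, B = 147/841, so x_p = -140*cos(5*t)/841 + 147*sin(5*t)/841.
General solution: x = -140*cos(5*t)/841 + 147*sin(5*t)/841 + C1*exp(2*t) + C2*t*exp(2*t).
Apply the initial conditions: x(0) = -140/841 + C1 = 1 and x'(0) = 735/841 + C2 + 2*C1 = 2. Solving gives C1 = 981/841, C2 = -35/29.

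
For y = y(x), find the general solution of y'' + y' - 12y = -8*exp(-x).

y = 2*exp(-x)/3 + C1*exp(-4*x) + C2*exp(3*x)

Characteristic equation r² + r - 12 = 0 factors as (r + 4)(r - 3) = 0, so r = -4, 3.
Hence y_h = C1*exp(-4*x) + C2*exp(3*x).
Try y_p = A*exp(-x). Substituting into the equation and dividing by exp(-x) gives A = 2/3, so y_p = 2*exp(-x)/3.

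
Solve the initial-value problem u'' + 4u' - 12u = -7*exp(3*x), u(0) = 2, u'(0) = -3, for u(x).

u = 2*exp(2*x) - 7*exp(3*x)/9 + 7*exp(-6*x)/9

Characteristic equation r² + 4r - 12 = 0 factors as (r - 2)(r + 6) = 0, so r = 2, -6.
Hence u_h = C1*exp(2*x) + C2*exp(-6*x).
Try u_p = A*exp(3*x). Substituting into the equation and dividing by exp(3*x) gives A = -7/9, so u_p = -7*exp(3*x)/9.
General solution: u = -7*exp(3*x)/9 + C1*exp(2*x) + C2*exp(-6*x).
Apply the initial conditions: u(0) = -7/9 + C1 + C2 = 2 and u'(0) = -7/3 - 6*C2 + 2*C1 = -3. Solving gives C1 = 2, C2 = 7/9.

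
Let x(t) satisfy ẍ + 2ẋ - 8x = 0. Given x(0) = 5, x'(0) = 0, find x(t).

x = 5*exp(-4*t)/3 + 10*exp(2*t)/3

Characteristic equation r² + 2r - 8 = 0 factors as (r + 4)(r - 2) = 0, so r = -4, 2.
Hence x_h = C1*exp(-4*t) + C2*exp(2*t).
Apply the initial conditions: x(0) = C1 + C2 = 5 and x'(0) = -4*C1 + 2*C2 = 0. Solving gives C1 = 5/3, C2 = 10/3.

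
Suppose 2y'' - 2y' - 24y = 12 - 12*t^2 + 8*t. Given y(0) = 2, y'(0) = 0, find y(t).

y = -55/144 + t**2/2 - 5*t/12 + 82*exp(-3*t)/63 + 121*exp(4*t)/112

Divide through by 2: y'' - y' - 12y = 6 - 6*t^2 + 4*t.
Characteristic equation r² - r - 12 = 0 factors as (r + 3)(r - 4) = 0, so r = -3, 4.
Hence y_h = C1*exp(-3*t) + C2*exp(4*t).
For the particular solution try y_p = A0 + A1*t + A2*t^2. Substituting and matching coefficients of each power of t gives A0 = -55/144, A1 = -5/12, A2 = 1/2, so y_p = -55/144 + t^2/2 - 5*t/12.
General solution: y = -55/144 + t^2/2 - 5*t/12 + C1*exp(-3*t) + C2*exp(4*t).
Apply the initial conditions: y(0) = -55/144 + C1 + C2 = 2 and y'(0) = -5/12 - 3*C1 + 4*C2 = 0. Solving gives C1 = 82/63, C2 = 121/112.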